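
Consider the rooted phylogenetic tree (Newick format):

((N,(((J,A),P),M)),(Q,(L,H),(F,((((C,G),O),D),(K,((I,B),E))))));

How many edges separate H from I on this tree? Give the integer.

8

The MRCA of H and I is the node subtending (Q,(L,H),(F,((((C,G),O),D),(K,((I,B),E))))).
From H up to that node: 2 branches. From I up to the same node: 6 branches. Total: 2 + 6 = 8.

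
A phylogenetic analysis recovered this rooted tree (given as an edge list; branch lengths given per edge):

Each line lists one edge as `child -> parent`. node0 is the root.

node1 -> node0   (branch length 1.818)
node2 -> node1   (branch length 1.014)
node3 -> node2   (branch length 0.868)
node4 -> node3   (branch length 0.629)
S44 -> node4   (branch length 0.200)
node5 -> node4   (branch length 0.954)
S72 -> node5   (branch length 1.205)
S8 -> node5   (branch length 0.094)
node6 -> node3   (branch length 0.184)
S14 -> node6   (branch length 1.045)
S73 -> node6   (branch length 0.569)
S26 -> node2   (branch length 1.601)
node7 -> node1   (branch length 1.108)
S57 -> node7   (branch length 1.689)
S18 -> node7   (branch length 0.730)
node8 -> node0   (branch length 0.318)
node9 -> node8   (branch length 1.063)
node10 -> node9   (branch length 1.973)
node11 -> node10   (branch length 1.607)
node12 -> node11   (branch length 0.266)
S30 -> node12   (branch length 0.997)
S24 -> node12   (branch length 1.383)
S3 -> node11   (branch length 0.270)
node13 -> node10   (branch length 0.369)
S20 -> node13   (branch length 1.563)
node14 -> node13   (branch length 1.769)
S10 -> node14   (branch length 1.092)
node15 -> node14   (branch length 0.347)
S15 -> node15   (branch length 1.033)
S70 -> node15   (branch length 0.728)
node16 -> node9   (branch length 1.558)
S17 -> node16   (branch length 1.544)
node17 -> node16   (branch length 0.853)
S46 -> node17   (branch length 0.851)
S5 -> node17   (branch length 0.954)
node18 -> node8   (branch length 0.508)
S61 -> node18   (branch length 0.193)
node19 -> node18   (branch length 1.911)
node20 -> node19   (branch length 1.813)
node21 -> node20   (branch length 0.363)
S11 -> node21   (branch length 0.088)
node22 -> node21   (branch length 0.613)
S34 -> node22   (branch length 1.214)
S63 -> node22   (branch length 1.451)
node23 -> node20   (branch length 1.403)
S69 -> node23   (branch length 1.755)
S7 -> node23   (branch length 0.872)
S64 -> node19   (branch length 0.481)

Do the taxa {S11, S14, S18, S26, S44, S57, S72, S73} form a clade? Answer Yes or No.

The MRCA of the listed taxa is the root, so the smallest clade containing them is the whole tree.
That clade also contains S10, S15, S17, S20, S24, S3, S30, S34, S46, S5, S61, S63, S64, S69, S7, S70, S8, which are not in the proposed group, so the group is not monophyletic.

No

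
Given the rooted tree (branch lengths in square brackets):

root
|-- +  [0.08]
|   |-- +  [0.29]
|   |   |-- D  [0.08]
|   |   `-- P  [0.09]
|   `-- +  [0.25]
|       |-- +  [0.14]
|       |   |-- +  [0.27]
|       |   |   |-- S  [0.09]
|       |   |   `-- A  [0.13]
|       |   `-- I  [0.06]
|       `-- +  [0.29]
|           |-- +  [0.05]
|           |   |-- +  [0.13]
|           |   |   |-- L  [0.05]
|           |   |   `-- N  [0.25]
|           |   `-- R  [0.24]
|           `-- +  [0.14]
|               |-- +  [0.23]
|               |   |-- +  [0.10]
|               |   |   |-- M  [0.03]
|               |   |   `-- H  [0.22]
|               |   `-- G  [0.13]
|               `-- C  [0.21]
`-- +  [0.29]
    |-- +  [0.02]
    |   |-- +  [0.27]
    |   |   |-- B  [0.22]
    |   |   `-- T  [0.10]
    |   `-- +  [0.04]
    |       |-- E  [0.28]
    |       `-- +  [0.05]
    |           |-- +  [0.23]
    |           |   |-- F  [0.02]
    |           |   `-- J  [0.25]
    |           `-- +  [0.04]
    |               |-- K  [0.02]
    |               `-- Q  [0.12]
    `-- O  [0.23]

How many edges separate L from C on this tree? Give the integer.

5

The MRCA of L and C is the node subtending (((L,N),R),(((M,H),G),C)).
From L up to that node: 3 branches. From C up to the same node: 2 branches. Total: 3 + 2 = 5.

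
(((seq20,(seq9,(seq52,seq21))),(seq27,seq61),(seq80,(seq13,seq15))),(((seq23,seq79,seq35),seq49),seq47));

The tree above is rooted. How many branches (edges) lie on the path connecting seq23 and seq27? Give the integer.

7

The MRCA of seq23 and seq27 is the root of the tree.
From seq23 up to that node: 4 branches. From seq27 up to the same node: 3 branches. Total: 4 + 3 = 7.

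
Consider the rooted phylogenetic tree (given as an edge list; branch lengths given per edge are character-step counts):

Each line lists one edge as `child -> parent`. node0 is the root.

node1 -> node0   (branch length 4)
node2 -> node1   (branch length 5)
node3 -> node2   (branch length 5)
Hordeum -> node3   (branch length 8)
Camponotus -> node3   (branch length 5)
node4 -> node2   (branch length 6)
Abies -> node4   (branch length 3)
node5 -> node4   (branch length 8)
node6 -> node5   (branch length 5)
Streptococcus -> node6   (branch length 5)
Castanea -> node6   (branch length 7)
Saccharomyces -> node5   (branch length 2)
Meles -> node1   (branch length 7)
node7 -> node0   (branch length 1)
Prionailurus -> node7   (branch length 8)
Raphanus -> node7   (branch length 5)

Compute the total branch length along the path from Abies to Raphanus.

The path runs Abies → … → MRCA → … → Raphanus; the MRCA is the root of the tree.
Branch lengths along that path: 3 + 6 + 5 + 4 + 1 + 5 = 24.

24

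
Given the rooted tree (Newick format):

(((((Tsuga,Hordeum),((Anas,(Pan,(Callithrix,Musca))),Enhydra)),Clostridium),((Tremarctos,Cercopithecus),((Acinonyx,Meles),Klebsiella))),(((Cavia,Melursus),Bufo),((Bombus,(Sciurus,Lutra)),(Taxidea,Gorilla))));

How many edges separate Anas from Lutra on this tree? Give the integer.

The MRCA of Anas and Lutra is the root of the tree.
From Anas up to that node: 6 branches. From Lutra up to the same node: 5 branches. Total: 6 + 5 = 11.

11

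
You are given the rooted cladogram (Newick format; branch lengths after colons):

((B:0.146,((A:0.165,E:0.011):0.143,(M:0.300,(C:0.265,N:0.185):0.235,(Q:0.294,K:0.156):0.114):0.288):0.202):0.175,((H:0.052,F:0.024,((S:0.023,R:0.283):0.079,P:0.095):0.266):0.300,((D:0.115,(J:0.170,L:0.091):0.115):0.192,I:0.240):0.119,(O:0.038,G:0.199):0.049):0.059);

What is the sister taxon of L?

J

L attaches to the tree at the node subtending (J,L).
The other lineage descending from that same node — the sister group — is the single tip J.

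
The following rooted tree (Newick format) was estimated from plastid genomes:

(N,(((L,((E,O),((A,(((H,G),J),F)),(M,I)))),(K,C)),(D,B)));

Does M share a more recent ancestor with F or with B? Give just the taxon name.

The MRCA of M and F subtends ((A,(((H,G),J),F)),(M,I)) (7 taxa).
The MRCA of M and B subtends (((L,((E,O),((A,(((H,G),J),F)),(M,I)))),(K,C)),(D,B)) (14 taxa).
The first is nested inside the second, so M shares a more recent common ancestor with F.

F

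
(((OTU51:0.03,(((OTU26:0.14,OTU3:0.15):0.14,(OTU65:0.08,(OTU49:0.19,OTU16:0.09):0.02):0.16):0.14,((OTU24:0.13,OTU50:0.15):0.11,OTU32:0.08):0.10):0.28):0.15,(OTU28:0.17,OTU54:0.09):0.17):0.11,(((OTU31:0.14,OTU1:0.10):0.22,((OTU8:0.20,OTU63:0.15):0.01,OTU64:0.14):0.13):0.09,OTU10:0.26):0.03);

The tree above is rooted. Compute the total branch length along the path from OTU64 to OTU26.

The path runs OTU64 → … → MRCA → … → OTU26; the MRCA is the root of the tree.
Branch lengths along that path: 0.14 + 0.13 + 0.09 + 0.03 + 0.11 + 0.15 + 0.28 + 0.14 + 0.14 + 0.14 = 1.35.

1.35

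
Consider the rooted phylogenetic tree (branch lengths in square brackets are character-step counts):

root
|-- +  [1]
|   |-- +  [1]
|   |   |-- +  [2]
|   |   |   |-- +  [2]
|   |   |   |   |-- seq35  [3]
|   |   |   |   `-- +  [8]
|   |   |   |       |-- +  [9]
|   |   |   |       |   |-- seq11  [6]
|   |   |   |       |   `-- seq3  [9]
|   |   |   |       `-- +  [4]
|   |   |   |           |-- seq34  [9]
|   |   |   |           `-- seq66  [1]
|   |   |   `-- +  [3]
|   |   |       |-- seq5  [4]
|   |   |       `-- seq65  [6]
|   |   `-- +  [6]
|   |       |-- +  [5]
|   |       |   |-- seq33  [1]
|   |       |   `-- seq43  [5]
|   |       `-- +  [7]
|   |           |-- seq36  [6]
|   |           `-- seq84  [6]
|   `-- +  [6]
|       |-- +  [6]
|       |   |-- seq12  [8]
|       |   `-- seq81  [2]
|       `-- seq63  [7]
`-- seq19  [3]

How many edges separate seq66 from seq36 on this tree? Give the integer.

The MRCA of seq66 and seq36 is the node subtending (((seq35,((seq11,seq3),(seq34,seq66))),(seq5,seq65)),((seq33,seq43),(seq36,seq84))).
From seq66 up to that node: 5 branches. From seq36 up to the same node: 3 branches. Total: 5 + 3 = 8.

8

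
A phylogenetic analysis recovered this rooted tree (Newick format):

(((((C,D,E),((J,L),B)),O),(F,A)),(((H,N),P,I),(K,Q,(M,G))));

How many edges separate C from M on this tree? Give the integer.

9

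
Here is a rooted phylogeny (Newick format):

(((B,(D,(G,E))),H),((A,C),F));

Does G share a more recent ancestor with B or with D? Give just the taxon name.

D

The MRCA of G and D subtends (D,(G,E)) (3 taxa).
The MRCA of G and B subtends (B,(D,(G,E))) (4 taxa).
The first is nested inside the second, so G shares a more recent common ancestor with D.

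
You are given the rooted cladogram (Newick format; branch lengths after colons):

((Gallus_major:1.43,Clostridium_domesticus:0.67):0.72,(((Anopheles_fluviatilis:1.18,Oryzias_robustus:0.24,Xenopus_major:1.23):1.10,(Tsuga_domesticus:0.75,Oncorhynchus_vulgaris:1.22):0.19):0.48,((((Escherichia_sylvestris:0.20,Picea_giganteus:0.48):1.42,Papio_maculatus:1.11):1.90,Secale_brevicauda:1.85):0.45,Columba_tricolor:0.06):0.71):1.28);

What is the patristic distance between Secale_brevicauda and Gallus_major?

6.44

The path runs Secale_brevicauda → … → MRCA → … → Gallus_major; the MRCA is the root of the tree.
Branch lengths along that path: 1.85 + 0.45 + 0.71 + 1.28 + 0.72 + 1.43 = 6.44.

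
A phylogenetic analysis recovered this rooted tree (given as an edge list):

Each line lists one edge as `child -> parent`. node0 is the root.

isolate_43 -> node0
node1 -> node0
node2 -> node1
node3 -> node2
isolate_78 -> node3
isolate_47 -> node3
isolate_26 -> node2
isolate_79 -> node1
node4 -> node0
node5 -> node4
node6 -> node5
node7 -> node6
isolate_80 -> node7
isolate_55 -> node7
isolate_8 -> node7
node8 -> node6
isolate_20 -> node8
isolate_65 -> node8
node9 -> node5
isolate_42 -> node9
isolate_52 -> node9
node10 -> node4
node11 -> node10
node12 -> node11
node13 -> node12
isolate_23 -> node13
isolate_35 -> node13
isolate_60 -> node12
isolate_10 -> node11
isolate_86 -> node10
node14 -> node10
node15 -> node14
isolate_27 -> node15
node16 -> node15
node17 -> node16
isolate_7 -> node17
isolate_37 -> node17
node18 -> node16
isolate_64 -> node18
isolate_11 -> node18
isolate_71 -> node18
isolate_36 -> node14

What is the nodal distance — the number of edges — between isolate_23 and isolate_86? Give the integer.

The MRCA of isolate_23 and isolate_86 is the node subtending ((((isolate_23,isolate_35),isolate_60),isolate_10),isolate_86,((isolate_27,((isolate_7,isolate_37),(isolate_64,isolate_11,isolate_71))),isolate_36)).
From isolate_23 up to that node: 4 branches. From isolate_86 up to the same node: 1 branch. Total: 4 + 1 = 5.

5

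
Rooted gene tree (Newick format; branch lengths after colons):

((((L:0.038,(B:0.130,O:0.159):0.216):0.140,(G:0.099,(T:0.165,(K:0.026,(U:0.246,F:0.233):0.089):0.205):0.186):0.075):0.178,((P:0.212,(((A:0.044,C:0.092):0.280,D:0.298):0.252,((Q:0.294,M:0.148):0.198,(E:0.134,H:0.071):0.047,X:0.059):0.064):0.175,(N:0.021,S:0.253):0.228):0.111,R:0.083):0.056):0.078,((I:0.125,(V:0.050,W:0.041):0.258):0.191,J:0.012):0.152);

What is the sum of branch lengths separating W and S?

1.368

The path runs W → … → MRCA → … → S; the MRCA is the root of the tree.
Branch lengths along that path: 0.041 + 0.258 + 0.191 + 0.152 + 0.078 + 0.056 + 0.111 + 0.228 + 0.253 = 1.368.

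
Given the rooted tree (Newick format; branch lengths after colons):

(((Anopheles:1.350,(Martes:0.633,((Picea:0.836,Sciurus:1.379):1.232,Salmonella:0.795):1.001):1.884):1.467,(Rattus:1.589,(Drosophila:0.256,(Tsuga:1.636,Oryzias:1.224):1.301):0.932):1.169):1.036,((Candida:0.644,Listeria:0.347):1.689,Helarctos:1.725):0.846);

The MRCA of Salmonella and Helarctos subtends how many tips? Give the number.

12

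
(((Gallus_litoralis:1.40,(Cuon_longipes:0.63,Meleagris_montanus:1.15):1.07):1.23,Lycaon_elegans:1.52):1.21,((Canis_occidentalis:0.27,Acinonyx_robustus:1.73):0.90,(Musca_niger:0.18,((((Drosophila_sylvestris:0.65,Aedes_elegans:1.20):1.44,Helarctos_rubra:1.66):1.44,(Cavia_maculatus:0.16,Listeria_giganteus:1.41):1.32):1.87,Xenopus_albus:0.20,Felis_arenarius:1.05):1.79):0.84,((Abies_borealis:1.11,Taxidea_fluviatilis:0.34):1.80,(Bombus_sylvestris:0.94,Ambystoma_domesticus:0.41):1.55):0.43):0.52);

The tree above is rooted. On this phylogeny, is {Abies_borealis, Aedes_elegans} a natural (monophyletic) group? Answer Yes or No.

The MRCA of the listed taxa subtends ((Canis_occidentalis,Acinonyx_robustus),(Musca_niger,((((Drosophila_sylvestris,Aedes_elegans),Helarctos_rubra),(Cavia_maculatus,Listeria_giganteus)),Xenopus_albus,Felis_arenarius)),((Abies_borealis,Taxidea_fluviatilis),(Bombus_sylvestris,Ambystoma_domesticus))).
That clade also contains Acinonyx_robustus, Ambystoma_domesticus, Bombus_sylvestris, Canis_occidentalis, Cavia_maculatus, Drosophila_sylvestris, Felis_arenarius, Helarctos_rubra, Listeria_giganteus, Musca_niger, Taxidea_fluviatilis, Xenopus_albus, which are not in the proposed group, so the group is not monophyletic.

No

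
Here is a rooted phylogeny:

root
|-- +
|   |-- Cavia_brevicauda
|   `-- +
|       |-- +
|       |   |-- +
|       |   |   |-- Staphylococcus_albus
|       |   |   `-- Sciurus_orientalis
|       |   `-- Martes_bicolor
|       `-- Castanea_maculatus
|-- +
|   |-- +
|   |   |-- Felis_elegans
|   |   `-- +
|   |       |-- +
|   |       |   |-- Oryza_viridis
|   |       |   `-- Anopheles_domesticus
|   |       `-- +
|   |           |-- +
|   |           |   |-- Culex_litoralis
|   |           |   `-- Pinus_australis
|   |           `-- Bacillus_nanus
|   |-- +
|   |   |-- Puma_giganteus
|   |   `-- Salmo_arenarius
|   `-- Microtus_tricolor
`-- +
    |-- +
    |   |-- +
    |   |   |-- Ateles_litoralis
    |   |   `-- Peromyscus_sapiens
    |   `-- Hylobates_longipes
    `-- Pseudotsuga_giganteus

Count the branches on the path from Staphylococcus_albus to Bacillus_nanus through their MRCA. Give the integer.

10

The MRCA of Staphylococcus_albus and Bacillus_nanus is the root of the tree.
From Staphylococcus_albus up to that node: 5 branches. From Bacillus_nanus up to the same node: 5 branches. Total: 5 + 5 = 10.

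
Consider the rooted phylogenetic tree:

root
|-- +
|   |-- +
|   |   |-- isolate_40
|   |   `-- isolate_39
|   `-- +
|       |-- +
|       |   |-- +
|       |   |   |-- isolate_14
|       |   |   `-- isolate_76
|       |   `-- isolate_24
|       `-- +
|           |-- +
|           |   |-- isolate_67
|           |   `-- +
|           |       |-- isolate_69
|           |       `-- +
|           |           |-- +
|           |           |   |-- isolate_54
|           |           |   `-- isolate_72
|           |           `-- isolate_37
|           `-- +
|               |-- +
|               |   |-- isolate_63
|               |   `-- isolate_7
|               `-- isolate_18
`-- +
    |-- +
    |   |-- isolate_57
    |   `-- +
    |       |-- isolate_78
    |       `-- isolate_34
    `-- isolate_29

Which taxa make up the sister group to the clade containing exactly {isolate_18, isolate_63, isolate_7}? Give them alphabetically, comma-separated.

The clade containing exactly {isolate_18, isolate_63, isolate_7} attaches to the tree at the node subtending ((isolate_67,(isolate_69,((isolate_54,isolate_72),isolate_37))),((isolate_63,isolate_7),isolate_18)).
The other lineage descending from that same node — the sister group — is (isolate_67,(isolate_69,((isolate_54,isolate_72),isolate_37))); its 5 tips in alphabetical order are the answer.

isolate_37, isolate_54, isolate_67, isolate_69, isolate_72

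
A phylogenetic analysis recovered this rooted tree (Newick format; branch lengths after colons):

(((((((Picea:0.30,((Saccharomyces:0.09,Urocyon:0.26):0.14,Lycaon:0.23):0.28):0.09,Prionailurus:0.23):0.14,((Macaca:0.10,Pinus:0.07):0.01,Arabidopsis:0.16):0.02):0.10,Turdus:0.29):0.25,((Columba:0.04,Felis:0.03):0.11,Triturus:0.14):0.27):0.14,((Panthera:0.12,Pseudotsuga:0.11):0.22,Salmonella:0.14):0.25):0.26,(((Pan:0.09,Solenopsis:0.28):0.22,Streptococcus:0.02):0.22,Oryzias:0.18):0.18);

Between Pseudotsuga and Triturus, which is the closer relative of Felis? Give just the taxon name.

The MRCA of Felis and Triturus subtends ((Columba,Felis),Triturus) (3 taxa).
The MRCA of Felis and Pseudotsuga subtends ((((((Picea,((Saccharomyces,Urocyon),Lycaon)),Prionailurus),((Macaca,Pinus),Arabidopsis)),Turdus),((Columba,Felis),Triturus)),((Panthera,Pseudotsuga),Salmonella)) (15 taxa).
The first is nested inside the second, so Felis shares a more recent common ancestor with Triturus.

Triturus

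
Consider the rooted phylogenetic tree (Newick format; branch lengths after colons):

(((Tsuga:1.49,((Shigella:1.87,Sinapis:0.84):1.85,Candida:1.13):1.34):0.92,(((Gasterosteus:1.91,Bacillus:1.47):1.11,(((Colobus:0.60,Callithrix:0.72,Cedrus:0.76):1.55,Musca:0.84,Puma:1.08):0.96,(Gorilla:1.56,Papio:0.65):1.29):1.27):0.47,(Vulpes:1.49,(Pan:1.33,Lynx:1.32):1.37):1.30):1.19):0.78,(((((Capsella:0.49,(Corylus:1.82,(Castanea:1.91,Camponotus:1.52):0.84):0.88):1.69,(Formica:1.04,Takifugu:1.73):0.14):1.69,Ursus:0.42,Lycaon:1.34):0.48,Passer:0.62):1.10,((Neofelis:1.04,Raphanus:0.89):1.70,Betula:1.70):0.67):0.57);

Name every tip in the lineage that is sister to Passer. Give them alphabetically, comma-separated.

Passer attaches to the tree at the node subtending ((((Capsella,(Corylus,(Castanea,Camponotus))),(Formica,Takifugu)),Ursus,Lycaon),Passer).
The other lineage descending from that same node — the sister group — is (((Capsella,(Corylus,(Castanea,Camponotus))),(Formica,Takifugu)),Ursus,Lycaon); its 8 tips in alphabetical order are the answer.

Camponotus, Capsella, Castanea, Corylus, Formica, Lycaon, Takifugu, Ursus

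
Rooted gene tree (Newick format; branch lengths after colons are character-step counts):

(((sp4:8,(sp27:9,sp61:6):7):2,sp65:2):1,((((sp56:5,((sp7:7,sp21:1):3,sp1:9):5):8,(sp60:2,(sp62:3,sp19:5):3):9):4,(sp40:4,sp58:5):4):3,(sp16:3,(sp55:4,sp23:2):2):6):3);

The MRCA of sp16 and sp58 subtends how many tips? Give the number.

The MRCA of sp16 and sp58 is the node subtending ((((sp56,((sp7,sp21),sp1)),(sp60,(sp62,sp19))),(sp40,sp58)),(sp16,(sp55,sp23))).
That clade contains 12 terminal taxa: sp1, sp16, sp19, sp21, sp23, sp40, sp55, sp56, sp58, sp60, sp62, sp7.

12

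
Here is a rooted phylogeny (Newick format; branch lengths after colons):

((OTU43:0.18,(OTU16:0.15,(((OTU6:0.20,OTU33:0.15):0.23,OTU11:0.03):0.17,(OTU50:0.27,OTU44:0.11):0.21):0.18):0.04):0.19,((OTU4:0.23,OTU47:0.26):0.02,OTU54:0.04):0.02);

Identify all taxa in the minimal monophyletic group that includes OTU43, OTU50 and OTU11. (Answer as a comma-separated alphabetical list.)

Tracing OTU43: it sits inside (OTU43,(OTU16,(((OTU6,OTU33),OTU11),(OTU50,OTU44)))).
Tracing OTU50: it sits inside (OTU50,OTU44).
Tracing OTU11: it sits inside ((OTU6,OTU33),OTU11).
The smallest clade enclosing all 3 is (OTU43,(OTU16,(((OTU6,OTU33),OTU11),(OTU50,OTU44)))); the answer is its 7 terminal taxa in alphabetical order.

OTU11, OTU16, OTU33, OTU43, OTU44, OTU50, OTU6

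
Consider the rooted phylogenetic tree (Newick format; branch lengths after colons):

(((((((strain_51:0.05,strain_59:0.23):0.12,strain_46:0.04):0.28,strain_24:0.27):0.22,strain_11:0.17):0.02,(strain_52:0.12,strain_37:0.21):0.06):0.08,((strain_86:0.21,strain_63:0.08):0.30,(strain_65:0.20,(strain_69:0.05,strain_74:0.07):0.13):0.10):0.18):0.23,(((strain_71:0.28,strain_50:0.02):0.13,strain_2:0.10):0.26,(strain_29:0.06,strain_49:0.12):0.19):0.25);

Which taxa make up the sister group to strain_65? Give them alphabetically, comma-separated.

strain_65 attaches to the tree at the node subtending (strain_65,(strain_69,strain_74)).
The other lineage descending from that same node — the sister group — is (strain_69,strain_74); its 2 tips in alphabetical order are the answer.

strain_69, strain_74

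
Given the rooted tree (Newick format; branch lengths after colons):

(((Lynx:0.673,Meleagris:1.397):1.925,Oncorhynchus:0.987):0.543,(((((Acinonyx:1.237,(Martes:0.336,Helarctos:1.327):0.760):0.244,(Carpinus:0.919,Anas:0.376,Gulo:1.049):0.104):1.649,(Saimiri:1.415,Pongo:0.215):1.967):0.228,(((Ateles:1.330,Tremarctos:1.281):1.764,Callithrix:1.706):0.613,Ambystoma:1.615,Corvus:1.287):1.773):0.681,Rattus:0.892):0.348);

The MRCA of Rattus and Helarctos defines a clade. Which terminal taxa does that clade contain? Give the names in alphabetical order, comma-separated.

Tracing Rattus: it sits inside (((((Acinonyx,(Martes,Helarctos)),(Carpinus,Anas,Gulo)),(Saimiri,Pongo)),(((Ateles,Tremarctos),Callithrix),Ambystoma,Corvus)),Rattus).
Tracing Helarctos: it sits inside (Martes,Helarctos).
The smallest clade enclosing both is (((((Acinonyx,(Martes,Helarctos)),(Carpinus,Anas,Gulo)),(Saimiri,Pongo)),(((Ateles,Tremarctos),Callithrix),Ambystoma,Corvus)),Rattus); the answer is its 14 terminal taxa in alphabetical order.

Acinonyx, Ambystoma, Anas, Ateles, Callithrix, Carpinus, Corvus, Gulo, Helarctos, Martes, Pongo, Rattus, Saimiri, Tremarctos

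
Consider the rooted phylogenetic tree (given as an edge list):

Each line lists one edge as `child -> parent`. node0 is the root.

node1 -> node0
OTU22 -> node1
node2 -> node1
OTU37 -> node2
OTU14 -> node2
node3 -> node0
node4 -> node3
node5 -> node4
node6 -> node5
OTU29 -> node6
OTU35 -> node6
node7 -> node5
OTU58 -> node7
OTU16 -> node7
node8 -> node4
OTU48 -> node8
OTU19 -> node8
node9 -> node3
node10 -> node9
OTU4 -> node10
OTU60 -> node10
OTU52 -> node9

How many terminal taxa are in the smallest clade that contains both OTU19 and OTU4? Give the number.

The MRCA of OTU19 and OTU4 is the node subtending ((((OTU29,OTU35),(OTU58,OTU16)),(OTU48,OTU19)),((OTU4,OTU60),OTU52)).
That clade contains 9 terminal taxa: OTU16, OTU19, OTU29, OTU35, OTU4, OTU48, OTU52, OTU58, OTU60.

9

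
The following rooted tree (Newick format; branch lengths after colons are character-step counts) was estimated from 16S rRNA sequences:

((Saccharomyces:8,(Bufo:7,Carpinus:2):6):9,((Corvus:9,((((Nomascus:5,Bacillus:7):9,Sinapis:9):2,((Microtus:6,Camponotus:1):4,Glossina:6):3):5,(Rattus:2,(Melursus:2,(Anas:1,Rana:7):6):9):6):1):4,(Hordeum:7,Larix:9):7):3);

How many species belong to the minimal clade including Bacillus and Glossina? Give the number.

6

The MRCA of Bacillus and Glossina is the node subtending (((Nomascus,Bacillus),Sinapis),((Microtus,Camponotus),Glossina)).
That clade contains 6 terminal taxa: Bacillus, Camponotus, Glossina, Microtus, Nomascus, Sinapis.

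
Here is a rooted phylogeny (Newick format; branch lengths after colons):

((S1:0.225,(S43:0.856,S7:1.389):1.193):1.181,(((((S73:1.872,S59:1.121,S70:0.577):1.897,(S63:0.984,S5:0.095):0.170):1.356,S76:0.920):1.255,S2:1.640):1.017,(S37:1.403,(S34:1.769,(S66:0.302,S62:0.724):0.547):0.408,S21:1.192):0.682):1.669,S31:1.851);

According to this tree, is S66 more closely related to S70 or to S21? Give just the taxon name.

S21

The MRCA of S66 and S21 subtends (S37,(S34,(S66,S62)),S21) (5 taxa).
The MRCA of S66 and S70 subtends (((((S73,S59,S70),(S63,S5)),S76),S2),(S37,(S34,(S66,S62)),S21)) (12 taxa).
The first is nested inside the second, so S66 shares a more recent common ancestor with S21.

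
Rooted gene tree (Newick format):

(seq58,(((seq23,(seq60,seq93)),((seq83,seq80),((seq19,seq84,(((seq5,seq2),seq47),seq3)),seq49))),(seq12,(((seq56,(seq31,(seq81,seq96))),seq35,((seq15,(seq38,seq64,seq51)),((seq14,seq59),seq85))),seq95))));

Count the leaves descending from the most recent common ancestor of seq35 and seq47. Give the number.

The MRCA of seq35 and seq47 is the node subtending (((seq23,(seq60,seq93)),((seq83,seq80),((seq19,seq84,(((seq5,seq2),seq47),seq3)),seq49))),(seq12,(((seq56,(seq31,(seq81,seq96))),seq35,((seq15,(seq38,seq64,seq51)),((seq14,seq59),seq85))),seq95))).
That clade contains 26 terminal taxa: seq12, seq14, seq15, seq19, seq2, seq23, seq3, seq31, seq35, seq38, seq47, seq49, seq5, seq51, seq56, seq59, seq60, seq64, seq80, seq81, seq83, seq84, seq85, seq93, seq95, seq96.

26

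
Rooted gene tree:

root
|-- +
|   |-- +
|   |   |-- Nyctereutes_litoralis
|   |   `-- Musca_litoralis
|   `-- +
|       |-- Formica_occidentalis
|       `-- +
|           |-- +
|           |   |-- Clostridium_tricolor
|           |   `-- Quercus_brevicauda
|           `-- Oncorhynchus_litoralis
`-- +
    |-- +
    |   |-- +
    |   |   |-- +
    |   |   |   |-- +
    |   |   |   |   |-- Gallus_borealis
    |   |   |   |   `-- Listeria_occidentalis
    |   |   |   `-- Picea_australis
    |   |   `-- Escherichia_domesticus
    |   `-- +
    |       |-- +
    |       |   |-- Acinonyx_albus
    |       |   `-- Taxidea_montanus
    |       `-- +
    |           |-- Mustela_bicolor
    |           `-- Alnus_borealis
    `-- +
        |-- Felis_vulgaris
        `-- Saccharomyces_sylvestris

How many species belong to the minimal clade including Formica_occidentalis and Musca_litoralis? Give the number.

6

The MRCA of Formica_occidentalis and Musca_litoralis is the node subtending ((Nyctereutes_litoralis,Musca_litoralis),(Formica_occidentalis,((Clostridium_tricolor,Quercus_brevicauda),Oncorhynchus_litoralis))).
That clade contains 6 terminal taxa: Clostridium_tricolor, Formica_occidentalis, Musca_litoralis, Nyctereutes_litoralis, Oncorhynchus_litoralis, Quercus_brevicauda.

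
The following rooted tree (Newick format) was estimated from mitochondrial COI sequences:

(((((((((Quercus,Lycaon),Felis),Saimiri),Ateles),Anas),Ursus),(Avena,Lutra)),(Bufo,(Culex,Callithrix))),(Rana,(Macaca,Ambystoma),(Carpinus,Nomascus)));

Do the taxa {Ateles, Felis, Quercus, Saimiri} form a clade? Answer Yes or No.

No

The MRCA of the listed taxa subtends ((((Quercus,Lycaon),Felis),Saimiri),Ateles).
That clade also contains Lycaon, which is not in the proposed group, so the group is not monophyletic.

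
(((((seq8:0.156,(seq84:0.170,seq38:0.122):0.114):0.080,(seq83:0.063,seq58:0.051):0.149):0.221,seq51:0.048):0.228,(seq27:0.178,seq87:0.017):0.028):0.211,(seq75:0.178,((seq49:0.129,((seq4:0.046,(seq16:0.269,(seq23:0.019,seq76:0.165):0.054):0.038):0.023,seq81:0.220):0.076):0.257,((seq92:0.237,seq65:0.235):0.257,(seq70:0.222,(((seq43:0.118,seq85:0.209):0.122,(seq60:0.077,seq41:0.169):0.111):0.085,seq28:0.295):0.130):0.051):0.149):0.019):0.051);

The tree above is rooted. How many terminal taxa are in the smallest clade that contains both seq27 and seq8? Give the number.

The MRCA of seq27 and seq8 is the node subtending ((((seq8,(seq84,seq38)),(seq83,seq58)),seq51),(seq27,seq87)).
That clade contains 8 terminal taxa: seq27, seq38, seq51, seq58, seq8, seq83, seq84, seq87.

8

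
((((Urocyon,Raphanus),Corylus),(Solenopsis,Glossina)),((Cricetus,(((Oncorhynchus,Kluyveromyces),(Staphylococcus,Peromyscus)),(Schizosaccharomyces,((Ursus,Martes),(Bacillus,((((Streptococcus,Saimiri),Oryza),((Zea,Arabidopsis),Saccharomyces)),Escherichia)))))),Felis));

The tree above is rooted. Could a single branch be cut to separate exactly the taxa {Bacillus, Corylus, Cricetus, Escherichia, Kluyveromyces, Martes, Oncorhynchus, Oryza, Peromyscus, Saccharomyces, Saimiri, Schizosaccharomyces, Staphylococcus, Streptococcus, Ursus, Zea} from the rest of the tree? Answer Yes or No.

The MRCA of the listed taxa is the root, so the smallest clade containing them is the whole tree.
That clade also contains Arabidopsis, Felis, Glossina, Raphanus, Solenopsis, Urocyon, which are not in the proposed group, so the group is not monophyletic.

No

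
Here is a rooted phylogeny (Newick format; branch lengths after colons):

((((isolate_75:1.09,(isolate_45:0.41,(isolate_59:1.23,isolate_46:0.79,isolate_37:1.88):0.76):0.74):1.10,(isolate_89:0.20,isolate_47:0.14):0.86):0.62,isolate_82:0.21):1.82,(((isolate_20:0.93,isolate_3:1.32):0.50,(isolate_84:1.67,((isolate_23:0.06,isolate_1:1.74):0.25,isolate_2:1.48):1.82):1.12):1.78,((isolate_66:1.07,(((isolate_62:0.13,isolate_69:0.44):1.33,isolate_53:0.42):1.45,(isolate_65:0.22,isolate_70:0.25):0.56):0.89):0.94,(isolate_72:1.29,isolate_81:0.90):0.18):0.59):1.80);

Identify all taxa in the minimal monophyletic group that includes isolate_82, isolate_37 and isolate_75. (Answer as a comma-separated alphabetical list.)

isolate_37, isolate_45, isolate_46, isolate_47, isolate_59, isolate_75, isolate_82, isolate_89

Tracing isolate_82: it sits inside (((isolate_75,(isolate_45,(isolate_59,isolate_46,isolate_37))),(isolate_89,isolate_47)),isolate_82).
Tracing isolate_37: it sits inside (isolate_59,isolate_46,isolate_37).
Tracing isolate_75: it sits inside (isolate_75,(isolate_45,(isolate_59,isolate_46,isolate_37))).
The smallest clade enclosing all 3 is (((isolate_75,(isolate_45,(isolate_59,isolate_46,isolate_37))),(isolate_89,isolate_47)),isolate_82); the answer is its 8 terminal taxa in alphabetical order.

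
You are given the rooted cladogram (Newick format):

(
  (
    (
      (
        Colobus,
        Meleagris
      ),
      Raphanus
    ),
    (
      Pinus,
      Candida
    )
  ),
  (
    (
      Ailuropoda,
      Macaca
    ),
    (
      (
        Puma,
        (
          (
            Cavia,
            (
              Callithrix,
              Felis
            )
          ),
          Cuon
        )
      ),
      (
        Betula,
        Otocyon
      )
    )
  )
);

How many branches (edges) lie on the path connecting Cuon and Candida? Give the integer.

8

The MRCA of Cuon and Candida is the root of the tree.
From Cuon up to that node: 5 branches. From Candida up to the same node: 3 branches. Total: 5 + 3 = 8.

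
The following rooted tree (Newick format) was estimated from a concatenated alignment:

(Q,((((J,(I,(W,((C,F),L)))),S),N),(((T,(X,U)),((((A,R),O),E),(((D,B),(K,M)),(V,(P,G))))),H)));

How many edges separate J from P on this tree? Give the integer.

11

The MRCA of J and P is the node subtending ((((J,(I,(W,((C,F),L)))),S),N),(((T,(X,U)),((((A,R),O),E),(((D,B),(K,M)),(V,(P,G))))),H)).
From J up to that node: 4 branches. From P up to the same node: 7 branches. Total: 4 + 7 = 11.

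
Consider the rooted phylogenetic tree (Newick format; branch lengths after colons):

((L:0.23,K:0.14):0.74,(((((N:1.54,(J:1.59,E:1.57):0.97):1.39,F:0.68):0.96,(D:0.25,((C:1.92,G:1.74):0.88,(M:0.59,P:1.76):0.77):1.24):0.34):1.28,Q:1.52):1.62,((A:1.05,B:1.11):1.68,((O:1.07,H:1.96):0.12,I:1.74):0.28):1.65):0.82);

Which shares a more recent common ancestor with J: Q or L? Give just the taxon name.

Q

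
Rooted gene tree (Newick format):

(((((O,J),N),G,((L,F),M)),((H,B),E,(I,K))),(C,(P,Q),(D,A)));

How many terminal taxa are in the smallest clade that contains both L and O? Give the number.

7

The MRCA of L and O is the node subtending (((O,J),N),G,((L,F),M)).
That clade contains 7 terminal taxa: F, G, J, L, M, N, O.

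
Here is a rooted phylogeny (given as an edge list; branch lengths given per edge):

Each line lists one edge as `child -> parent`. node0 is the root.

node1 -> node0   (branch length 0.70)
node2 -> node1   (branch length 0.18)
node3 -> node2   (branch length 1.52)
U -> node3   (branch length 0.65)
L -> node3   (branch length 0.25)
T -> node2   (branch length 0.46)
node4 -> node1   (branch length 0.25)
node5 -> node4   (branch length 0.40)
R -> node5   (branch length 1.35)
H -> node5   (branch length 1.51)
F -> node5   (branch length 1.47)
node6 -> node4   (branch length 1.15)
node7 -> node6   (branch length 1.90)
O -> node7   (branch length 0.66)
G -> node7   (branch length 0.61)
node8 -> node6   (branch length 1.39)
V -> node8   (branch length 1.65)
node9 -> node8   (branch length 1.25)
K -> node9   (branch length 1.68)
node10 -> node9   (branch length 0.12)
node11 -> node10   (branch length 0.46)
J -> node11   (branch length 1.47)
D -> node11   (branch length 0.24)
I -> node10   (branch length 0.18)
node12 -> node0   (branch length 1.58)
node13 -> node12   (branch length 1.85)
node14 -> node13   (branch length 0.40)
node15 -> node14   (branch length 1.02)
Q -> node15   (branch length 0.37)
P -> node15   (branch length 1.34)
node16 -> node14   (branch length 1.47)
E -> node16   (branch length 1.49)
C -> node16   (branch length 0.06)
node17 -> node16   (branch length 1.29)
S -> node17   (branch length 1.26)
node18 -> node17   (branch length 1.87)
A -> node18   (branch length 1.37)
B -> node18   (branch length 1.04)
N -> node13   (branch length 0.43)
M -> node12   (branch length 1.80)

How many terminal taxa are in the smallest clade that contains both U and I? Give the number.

13

The MRCA of U and I is the node subtending (((U,L),T),((R,H,F),((O,G),(V,(K,((J,D),I)))))).
That clade contains 13 terminal taxa: D, F, G, H, I, J, K, L, O, R, T, U, V.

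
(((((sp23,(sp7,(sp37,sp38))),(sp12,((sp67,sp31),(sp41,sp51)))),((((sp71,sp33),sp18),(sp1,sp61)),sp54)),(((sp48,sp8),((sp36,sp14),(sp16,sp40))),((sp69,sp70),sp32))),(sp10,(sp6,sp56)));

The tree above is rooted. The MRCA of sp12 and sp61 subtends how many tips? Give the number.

The MRCA of sp12 and sp61 is the node subtending (((sp23,(sp7,(sp37,sp38))),(sp12,((sp67,sp31),(sp41,sp51)))),((((sp71,sp33),sp18),(sp1,sp61)),sp54)).
That clade contains 15 terminal taxa: sp1, sp12, sp18, sp23, sp31, sp33, sp37, sp38, sp41, sp51, sp54, sp61, sp67, sp7, sp71.

15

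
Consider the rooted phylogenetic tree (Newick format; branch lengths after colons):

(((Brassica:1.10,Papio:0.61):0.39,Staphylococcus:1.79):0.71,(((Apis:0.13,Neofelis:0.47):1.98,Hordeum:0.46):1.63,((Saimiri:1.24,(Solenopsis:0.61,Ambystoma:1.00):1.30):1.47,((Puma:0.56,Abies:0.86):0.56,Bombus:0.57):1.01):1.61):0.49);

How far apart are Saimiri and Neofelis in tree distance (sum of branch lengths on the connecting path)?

The path runs Saimiri → … → MRCA → … → Neofelis; the MRCA is the node subtending (((Apis,Neofelis),Hordeum),((Saimiri,(Solenopsis,Ambystoma)),((Puma,Abies),Bombus))).
Branch lengths along that path: 1.24 + 1.47 + 1.61 + 1.63 + 1.98 + 0.47 = 8.40.

8.40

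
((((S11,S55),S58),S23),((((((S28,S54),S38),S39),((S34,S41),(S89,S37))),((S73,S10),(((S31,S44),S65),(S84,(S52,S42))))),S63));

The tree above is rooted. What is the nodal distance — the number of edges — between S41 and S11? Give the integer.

10

The MRCA of S41 and S11 is the root of the tree.
From S41 up to that node: 6 branches. From S11 up to the same node: 4 branches. Total: 6 + 4 = 10.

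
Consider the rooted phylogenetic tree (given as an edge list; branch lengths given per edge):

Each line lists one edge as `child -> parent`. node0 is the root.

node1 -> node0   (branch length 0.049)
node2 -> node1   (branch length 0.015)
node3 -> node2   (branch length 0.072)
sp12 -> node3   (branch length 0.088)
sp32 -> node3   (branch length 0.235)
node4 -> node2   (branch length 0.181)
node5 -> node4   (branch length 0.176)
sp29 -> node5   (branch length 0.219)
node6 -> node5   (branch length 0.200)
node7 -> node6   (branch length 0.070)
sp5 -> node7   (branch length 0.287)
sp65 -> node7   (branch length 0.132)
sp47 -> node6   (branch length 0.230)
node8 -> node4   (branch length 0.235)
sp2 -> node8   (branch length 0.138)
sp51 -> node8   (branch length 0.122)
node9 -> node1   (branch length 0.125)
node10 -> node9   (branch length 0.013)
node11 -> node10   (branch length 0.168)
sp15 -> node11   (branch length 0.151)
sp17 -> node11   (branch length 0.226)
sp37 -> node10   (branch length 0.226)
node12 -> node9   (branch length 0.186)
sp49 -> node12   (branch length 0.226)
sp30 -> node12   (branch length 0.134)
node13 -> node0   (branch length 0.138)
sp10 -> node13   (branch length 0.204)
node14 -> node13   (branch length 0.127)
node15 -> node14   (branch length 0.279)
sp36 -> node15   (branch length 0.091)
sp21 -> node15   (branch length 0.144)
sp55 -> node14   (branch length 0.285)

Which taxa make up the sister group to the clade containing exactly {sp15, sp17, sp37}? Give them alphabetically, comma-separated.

sp30, sp49

The clade containing exactly {sp15, sp17, sp37} attaches to the tree at the node subtending (((sp15,sp17),sp37),(sp49,sp30)).
The other lineage descending from that same node — the sister group — is (sp49,sp30); its 2 tips in alphabetical order are the answer.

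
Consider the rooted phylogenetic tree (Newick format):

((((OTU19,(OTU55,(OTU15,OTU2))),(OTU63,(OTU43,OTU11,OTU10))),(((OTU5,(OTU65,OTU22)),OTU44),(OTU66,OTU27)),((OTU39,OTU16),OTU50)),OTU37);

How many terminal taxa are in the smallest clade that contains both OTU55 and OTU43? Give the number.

8

The MRCA of OTU55 and OTU43 is the node subtending ((OTU19,(OTU55,(OTU15,OTU2))),(OTU63,(OTU43,OTU11,OTU10))).
That clade contains 8 terminal taxa: OTU10, OTU11, OTU15, OTU19, OTU2, OTU43, OTU55, OTU63.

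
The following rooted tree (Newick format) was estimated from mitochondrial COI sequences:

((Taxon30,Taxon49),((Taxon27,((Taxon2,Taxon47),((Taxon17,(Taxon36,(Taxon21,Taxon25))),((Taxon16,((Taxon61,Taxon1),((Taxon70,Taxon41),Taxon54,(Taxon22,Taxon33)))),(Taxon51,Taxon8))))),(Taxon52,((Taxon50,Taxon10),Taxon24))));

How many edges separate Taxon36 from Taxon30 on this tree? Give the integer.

The MRCA of Taxon36 and Taxon30 is the root of the tree.
From Taxon36 up to that node: 7 branches. From Taxon30 up to the same node: 2 branches. Total: 7 + 2 = 9.

9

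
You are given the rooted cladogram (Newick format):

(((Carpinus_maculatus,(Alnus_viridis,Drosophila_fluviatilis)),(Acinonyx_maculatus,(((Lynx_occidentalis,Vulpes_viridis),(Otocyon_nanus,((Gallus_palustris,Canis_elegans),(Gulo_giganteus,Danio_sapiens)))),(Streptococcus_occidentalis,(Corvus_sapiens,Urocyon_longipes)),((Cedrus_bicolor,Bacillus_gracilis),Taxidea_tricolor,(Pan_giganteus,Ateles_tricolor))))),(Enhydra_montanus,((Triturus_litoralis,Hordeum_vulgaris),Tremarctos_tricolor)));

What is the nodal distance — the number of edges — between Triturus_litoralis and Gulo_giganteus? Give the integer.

The MRCA of Triturus_litoralis and Gulo_giganteus is the root of the tree.
From Triturus_litoralis up to that node: 4 branches. From Gulo_giganteus up to the same node: 8 branches. Total: 4 + 8 = 12.

12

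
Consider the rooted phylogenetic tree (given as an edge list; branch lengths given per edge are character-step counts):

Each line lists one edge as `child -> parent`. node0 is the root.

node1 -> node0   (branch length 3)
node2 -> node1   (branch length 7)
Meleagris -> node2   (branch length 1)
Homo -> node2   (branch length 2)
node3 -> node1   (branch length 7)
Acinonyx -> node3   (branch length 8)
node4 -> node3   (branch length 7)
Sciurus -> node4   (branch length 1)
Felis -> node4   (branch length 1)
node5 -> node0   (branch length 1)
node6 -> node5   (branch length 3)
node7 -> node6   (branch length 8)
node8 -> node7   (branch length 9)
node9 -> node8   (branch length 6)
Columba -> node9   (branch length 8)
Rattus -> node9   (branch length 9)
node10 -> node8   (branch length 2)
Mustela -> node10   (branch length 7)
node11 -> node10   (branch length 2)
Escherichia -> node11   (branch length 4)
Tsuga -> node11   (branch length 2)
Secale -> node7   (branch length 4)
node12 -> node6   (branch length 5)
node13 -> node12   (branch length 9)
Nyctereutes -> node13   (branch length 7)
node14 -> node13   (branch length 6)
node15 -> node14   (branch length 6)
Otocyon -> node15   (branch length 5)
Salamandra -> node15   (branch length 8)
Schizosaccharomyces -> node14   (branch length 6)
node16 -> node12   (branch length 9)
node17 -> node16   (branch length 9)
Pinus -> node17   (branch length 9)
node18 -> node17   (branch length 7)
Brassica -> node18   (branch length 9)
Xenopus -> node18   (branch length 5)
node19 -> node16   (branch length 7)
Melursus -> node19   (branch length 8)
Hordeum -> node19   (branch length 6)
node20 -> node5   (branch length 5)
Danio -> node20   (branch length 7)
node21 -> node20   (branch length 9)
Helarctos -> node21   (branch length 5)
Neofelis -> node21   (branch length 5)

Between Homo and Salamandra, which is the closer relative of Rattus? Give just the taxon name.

Salamandra

The MRCA of Rattus and Salamandra subtends ((((Columba,Rattus),(Mustela,(Escherichia,Tsuga))),Secale),((Nyctereutes,((Otocyon,Salamandra),Schizosaccharomyces)),((Pinus,(Brassica,Xenopus)),(Melursus,Hordeum)))) (15 taxa).
The MRCA of Rattus and Homo is the root, subtending the entire tree (23 taxa).
The first is nested inside the second, so Rattus shares a more recent common ancestor with Salamandra.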